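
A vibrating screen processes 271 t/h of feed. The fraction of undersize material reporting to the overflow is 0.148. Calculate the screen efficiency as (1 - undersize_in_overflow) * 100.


85.2%

Screen efficiency = (1 - fraction of undersize in overflow) * 100
= (1 - 0.148) * 100
= 0.852 * 100
= 85.2%


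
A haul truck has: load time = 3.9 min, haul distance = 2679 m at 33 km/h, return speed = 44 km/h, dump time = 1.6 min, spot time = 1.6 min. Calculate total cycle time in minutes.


Convert haul speed to m/min: 33 * 1000/60 = 550 m/min
Haul time = 2679 / 550 = 4.870909091 min
Convert return speed to m/min: 44 * 1000/60 = 733.3333333 m/min
Return time = 2679 / 733.3333333 = 3.653181818 min
Total cycle time:
= 3.9 + 4.870909091 + 1.6 + 3.653181818 + 1.6
= 15.6241 min

15.6241 min


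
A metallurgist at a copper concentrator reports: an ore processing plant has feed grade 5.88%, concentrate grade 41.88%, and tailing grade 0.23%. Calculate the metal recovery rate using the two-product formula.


96.6191%

Using the two-product formula:
R = 100 * c * (f - t) / (f * (c - t))
Numerator = 100 * 41.88 * (5.88 - 0.23)
= 100 * 41.88 * 5.65
= 23662.2
Denominator = 5.88 * (41.88 - 0.23)
= 5.88 * 41.65
= 244.902
R = 23662.2 / 244.902
= 96.6191%


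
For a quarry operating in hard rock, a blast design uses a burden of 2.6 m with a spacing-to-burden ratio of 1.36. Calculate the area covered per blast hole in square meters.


9.1936 m^2

First, find the spacing:
Spacing = burden * ratio = 2.6 * 1.36
= 3.536 m
Then, calculate the area:
Area = burden * spacing = 2.6 * 3.536
= 9.1936 m^2


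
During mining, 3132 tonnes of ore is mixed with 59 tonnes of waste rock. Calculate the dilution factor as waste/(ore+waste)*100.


Total material = ore + waste
= 3132 + 59 = 3191 tonnes
Dilution = waste / total * 100
= 59 / 3191 * 100
= 0.01848950172 * 100
= 1.849%

1.849%


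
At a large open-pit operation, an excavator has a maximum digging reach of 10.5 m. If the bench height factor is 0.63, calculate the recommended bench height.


Bench height = reach * factor
= 10.5 * 0.63
= 6.615 m

6.615 m


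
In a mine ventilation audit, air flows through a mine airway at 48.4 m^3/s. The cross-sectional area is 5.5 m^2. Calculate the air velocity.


8.8 m/s

Velocity = flow rate / cross-sectional area
= 48.4 / 5.5
= 8.8 m/s


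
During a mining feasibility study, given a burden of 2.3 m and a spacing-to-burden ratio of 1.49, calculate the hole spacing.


3.427 m

Spacing = burden * ratio
= 2.3 * 1.49
= 3.427 m


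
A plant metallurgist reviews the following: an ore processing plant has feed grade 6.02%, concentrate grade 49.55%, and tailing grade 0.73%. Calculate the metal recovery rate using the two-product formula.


Using the two-product formula:
R = 100 * c * (f - t) / (f * (c - t))
Numerator = 100 * 49.55 * (6.02 - 0.73)
= 100 * 49.55 * 5.29
= 26211.95
Denominator = 6.02 * (49.55 - 0.73)
= 6.02 * 48.82
= 293.8964
R = 26211.95 / 293.8964
= 89.1877%

89.1877%


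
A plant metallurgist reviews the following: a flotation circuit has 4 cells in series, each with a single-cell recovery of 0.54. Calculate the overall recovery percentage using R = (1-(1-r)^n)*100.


Complement of single-cell recovery:
1 - r = 1 - 0.54 = 0.46
Raise to power n:
(1 - r)^4 = 0.46^4 = 0.04477456
Overall recovery:
R = (1 - 0.04477456) * 100
= 95.5225%

95.5225%


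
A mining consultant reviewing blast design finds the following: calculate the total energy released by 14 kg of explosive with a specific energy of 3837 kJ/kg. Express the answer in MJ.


53.718 MJ

Energy = mass * specific_energy / 1000
= 14 * 3837 / 1000
= 53718 / 1000
= 53.718 MJ


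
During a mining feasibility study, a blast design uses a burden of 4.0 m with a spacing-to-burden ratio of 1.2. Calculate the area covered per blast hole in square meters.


19.2 m^2

First, find the spacing:
Spacing = burden * ratio = 4.0 * 1.2
= 4.8 m
Then, calculate the area:
Area = burden * spacing = 4.0 * 4.8
= 19.2 m^2


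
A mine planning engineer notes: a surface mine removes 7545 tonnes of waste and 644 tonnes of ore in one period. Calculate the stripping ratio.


11.7158

Stripping ratio = waste tonnage / ore tonnage
= 7545 / 644
= 11.7158


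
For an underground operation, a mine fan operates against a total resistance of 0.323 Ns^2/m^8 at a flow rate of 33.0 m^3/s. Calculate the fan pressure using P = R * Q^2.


Compute Q^2:
Q^2 = 33.0^2 = 1089.0
Compute pressure:
P = R * Q^2 = 0.323 * 1089.0
= 351.747 Pa

351.747 Pa


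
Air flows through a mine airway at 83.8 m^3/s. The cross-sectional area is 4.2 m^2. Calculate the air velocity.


19.9524 m/s

Velocity = flow rate / cross-sectional area
= 83.8 / 4.2
= 19.9524 m/s


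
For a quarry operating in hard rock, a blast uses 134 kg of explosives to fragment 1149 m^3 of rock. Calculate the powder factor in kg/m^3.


0.1166 kg/m^3

Powder factor = explosive mass / rock volume
= 134 / 1149
= 0.1166 kg/m^3


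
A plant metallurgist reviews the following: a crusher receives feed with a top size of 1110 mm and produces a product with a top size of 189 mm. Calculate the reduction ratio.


5.873

Reduction ratio = feed size / product size
= 1110 / 189
= 5.873


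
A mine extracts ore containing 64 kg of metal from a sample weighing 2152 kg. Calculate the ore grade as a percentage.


2.974%

Ore grade = (metal mass / ore mass) * 100
= (64 / 2152) * 100
= 0.02973977695 * 100
= 2.974%


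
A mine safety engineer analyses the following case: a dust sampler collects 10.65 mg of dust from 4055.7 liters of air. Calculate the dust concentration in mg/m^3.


Convert liters to m^3: 1 m^3 = 1000 L
Concentration = mass / volume * 1000
= 10.65 / 4055.7 * 1000
= 0.002625933871 * 1000
= 2.6259 mg/m^3

2.6259 mg/m^3


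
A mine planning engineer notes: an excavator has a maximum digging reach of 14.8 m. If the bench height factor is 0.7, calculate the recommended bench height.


Bench height = reach * factor
= 14.8 * 0.7
= 10.36 m

10.36 m


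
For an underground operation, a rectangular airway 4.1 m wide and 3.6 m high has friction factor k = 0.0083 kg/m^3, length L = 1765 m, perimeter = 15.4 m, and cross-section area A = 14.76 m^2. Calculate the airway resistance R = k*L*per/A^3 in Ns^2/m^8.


Compute the numerator:
k * L * per = 0.0083 * 1765 * 15.4
= 225.6023
Compute the denominator:
A^3 = 14.76^3 = 3215.578176
Resistance:
R = 225.6023 / 3215.578176
= 0.0702 Ns^2/m^8

0.0702 Ns^2/m^8


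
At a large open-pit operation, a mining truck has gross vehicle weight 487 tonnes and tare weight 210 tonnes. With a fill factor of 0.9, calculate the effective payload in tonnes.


Maximum payload = gross - tare
= 487 - 210 = 277 tonnes
Effective payload = max payload * fill factor
= 277 * 0.9
= 249.3 tonnes

249.3 tonnes


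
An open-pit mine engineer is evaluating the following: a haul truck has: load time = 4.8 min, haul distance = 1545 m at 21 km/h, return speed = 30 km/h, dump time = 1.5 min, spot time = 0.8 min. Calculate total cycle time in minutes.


14.6043 min

Convert haul speed to m/min: 21 * 1000/60 = 350 m/min
Haul time = 1545 / 350 = 4.414285714 min
Convert return speed to m/min: 30 * 1000/60 = 500 m/min
Return time = 1545 / 500 = 3.09 min
Total cycle time:
= 4.8 + 4.414285714 + 1.5 + 3.09 + 0.8
= 14.6043 min


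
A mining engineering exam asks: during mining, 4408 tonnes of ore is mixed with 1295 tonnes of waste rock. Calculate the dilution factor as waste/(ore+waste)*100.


Total material = ore + waste
= 4408 + 1295 = 5703 tonnes
Dilution = waste / total * 100
= 1295 / 5703 * 100
= 0.2270734701 * 100
= 22.7073%

22.7073%


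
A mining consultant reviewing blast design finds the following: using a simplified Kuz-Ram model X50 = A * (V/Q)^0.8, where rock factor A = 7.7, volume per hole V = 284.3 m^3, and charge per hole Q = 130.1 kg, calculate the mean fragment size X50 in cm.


Compute V/Q:
V/Q = 284.3 / 130.1 = 2.185242121
Raise to the power 0.8:
(V/Q)^0.8 = 2.185242121^0.8 = 1.868958468
Multiply by A:
X50 = 7.7 * 1.868958468
= 14.391 cm

14.391 cm


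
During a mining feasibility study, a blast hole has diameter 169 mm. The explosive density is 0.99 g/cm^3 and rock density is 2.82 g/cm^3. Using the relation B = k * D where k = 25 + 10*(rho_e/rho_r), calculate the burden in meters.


4.8183 m

First, compute k:
rho_e / rho_r = 0.99 / 2.82 = 0.3510638298
k = 25 + 10 * 0.3510638298 = 28.5106383
Then, compute burden:
B = k * D / 1000 = 28.5106383 * 169 / 1000
= 4818.297872 / 1000
= 4.8183 m


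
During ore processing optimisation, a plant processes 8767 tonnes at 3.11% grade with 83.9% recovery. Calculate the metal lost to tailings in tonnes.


43.8972 tonnes

Total metal in feed:
= 8767 * 3.11 / 100 = 272.6537 tonnes
Metal recovered:
= 272.6537 * 83.9 / 100 = 228.7564543 tonnes
Metal lost to tailings:
= 272.6537 - 228.7564543
= 43.8972 tonnes


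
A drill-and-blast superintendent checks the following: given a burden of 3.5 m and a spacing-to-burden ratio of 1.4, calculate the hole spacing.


4.9 m

Spacing = burden * ratio
= 3.5 * 1.4
= 4.9 m


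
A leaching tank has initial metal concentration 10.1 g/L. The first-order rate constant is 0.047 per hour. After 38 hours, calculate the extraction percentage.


83.2371%

Compute the exponent:
-k * t = -0.047 * 38 = -1.786
Remaining concentration:
C = 10.1 * exp(-1.786)
= 10.1 * 0.1676293478
= 1.693056413 g/L
Extracted = 10.1 - 1.693056413 = 8.406943587 g/L
Extraction % = 8.406943587 / 10.1 * 100
= 83.2371%


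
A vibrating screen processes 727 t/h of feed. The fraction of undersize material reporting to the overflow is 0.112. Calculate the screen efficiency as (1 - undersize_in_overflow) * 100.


88.8%

Screen efficiency = (1 - fraction of undersize in overflow) * 100
= (1 - 0.112) * 100
= 0.888 * 100
= 88.8%


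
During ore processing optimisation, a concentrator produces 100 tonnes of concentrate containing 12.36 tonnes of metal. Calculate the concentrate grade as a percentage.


12.36%

Grade = (metal in concentrate / concentrate mass) * 100
= (12.36 / 100) * 100
= 0.1236 * 100
= 12.36%


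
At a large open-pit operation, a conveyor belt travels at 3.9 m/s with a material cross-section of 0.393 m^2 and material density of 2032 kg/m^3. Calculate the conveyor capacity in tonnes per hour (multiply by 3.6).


11212.007 t/h

Volumetric flow = speed * area
= 3.9 * 0.393 = 1.5327 m^3/s
Mass flow = volumetric * density
= 1.5327 * 2032 = 3114.4464 kg/s
Convert to t/h: multiply by 3.6
Capacity = 3114.4464 * 3.6
= 11212.007 t/h


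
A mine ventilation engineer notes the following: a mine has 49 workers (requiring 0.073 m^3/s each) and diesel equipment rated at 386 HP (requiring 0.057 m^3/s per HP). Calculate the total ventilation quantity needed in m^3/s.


25.579 m^3/s

Airflow for workers:
Q_people = 49 * 0.073 = 3.577 m^3/s
Airflow for diesel equipment:
Q_diesel = 386 * 0.057 = 22.002 m^3/s
Total ventilation:
Q_total = 3.577 + 22.002
= 25.579 m^3/s


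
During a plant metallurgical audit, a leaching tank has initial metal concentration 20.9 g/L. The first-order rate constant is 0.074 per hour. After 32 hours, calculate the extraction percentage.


90.6332%

Compute the exponent:
-k * t = -0.074 * 32 = -2.368
Remaining concentration:
C = 20.9 * exp(-2.368)
= 20.9 * 0.09366787482
= 1.957658584 g/L
Extracted = 20.9 - 1.957658584 = 18.94234142 g/L
Extraction % = 18.94234142 / 20.9 * 100
= 90.6332%


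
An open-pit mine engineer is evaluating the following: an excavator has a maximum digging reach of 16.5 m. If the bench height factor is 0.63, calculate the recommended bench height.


Bench height = reach * factor
= 16.5 * 0.63
= 10.395 m

10.395 m


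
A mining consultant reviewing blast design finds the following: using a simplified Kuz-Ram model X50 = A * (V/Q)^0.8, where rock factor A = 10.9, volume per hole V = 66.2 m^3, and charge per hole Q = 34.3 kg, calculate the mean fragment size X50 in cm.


18.445 cm

Compute V/Q:
V/Q = 66.2 / 34.3 = 1.930029155
Raise to the power 0.8:
(V/Q)^0.8 = 1.930029155^0.8 = 1.692197681
Multiply by A:
X50 = 10.9 * 1.692197681
= 18.445 cm


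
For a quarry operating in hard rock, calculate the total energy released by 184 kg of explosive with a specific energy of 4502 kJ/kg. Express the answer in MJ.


Energy = mass * specific_energy / 1000
= 184 * 4502 / 1000
= 828368 / 1000
= 828.368 MJ

828.368 MJ


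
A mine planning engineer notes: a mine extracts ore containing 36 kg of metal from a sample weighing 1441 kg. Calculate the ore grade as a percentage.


Ore grade = (metal mass / ore mass) * 100
= (36 / 1441) * 100
= 0.02498265094 * 100
= 2.4983%

2.4983%


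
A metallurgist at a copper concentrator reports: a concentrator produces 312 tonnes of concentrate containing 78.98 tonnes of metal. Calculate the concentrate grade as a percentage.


Grade = (metal in concentrate / concentrate mass) * 100
= (78.98 / 312) * 100
= 0.2531410256 * 100
= 25.3141%

25.3141%


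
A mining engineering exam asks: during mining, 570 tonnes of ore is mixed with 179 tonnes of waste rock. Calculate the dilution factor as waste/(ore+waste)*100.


23.8985%

Total material = ore + waste
= 570 + 179 = 749 tonnes
Dilution = waste / total * 100
= 179 / 749 * 100
= 0.2389853138 * 100
= 23.8985%


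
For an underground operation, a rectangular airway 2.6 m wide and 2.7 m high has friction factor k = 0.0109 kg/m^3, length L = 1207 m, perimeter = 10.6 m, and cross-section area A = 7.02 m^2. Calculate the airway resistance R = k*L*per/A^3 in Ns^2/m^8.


Compute the numerator:
k * L * per = 0.0109 * 1207 * 10.6
= 139.45678
Compute the denominator:
A^3 = 7.02^3 = 345.948408
Resistance:
R = 139.45678 / 345.948408
= 0.4031 Ns^2/m^8

0.4031 Ns^2/m^8


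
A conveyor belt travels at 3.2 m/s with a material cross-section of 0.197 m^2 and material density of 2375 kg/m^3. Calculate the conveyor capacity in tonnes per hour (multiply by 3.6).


5389.92 t/h

Volumetric flow = speed * area
= 3.2 * 0.197 = 0.6304 m^3/s
Mass flow = volumetric * density
= 0.6304 * 2375 = 1497.2 kg/s
Convert to t/h: multiply by 3.6
Capacity = 1497.2 * 3.6
= 5389.92 t/h


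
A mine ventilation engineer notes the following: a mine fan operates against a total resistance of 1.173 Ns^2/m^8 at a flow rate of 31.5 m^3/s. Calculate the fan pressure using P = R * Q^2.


Compute Q^2:
Q^2 = 31.5^2 = 992.25
Compute pressure:
P = R * Q^2 = 1.173 * 992.25
= 1163.9093 Pa

1163.9093 Pa


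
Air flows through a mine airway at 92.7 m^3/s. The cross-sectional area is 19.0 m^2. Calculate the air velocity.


4.8789 m/s

Velocity = flow rate / cross-sectional area
= 92.7 / 19.0
= 4.8789 m/s


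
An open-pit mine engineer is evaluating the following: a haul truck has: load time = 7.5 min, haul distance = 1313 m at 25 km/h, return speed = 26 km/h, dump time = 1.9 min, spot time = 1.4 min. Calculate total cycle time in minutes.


16.9812 min

Convert haul speed to m/min: 25 * 1000/60 = 416.6666667 m/min
Haul time = 1313 / 416.6666667 = 3.1512 min
Convert return speed to m/min: 26 * 1000/60 = 433.3333333 m/min
Return time = 1313 / 433.3333333 = 3.03 min
Total cycle time:
= 7.5 + 3.1512 + 1.9 + 3.03 + 1.4
= 16.9812 min


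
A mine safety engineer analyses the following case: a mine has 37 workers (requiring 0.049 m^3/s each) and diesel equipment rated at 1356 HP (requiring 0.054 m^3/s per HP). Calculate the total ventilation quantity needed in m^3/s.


Airflow for workers:
Q_people = 37 * 0.049 = 1.813 m^3/s
Airflow for diesel equipment:
Q_diesel = 1356 * 0.054 = 73.224 m^3/s
Total ventilation:
Q_total = 1.813 + 73.224
= 75.037 m^3/s

75.037 m^3/s


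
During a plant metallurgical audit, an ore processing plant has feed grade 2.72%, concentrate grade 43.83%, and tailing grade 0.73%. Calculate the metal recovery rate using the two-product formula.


74.4009%

Using the two-product formula:
R = 100 * c * (f - t) / (f * (c - t))
Numerator = 100 * 43.83 * (2.72 - 0.73)
= 100 * 43.83 * 1.99
= 8722.17
Denominator = 2.72 * (43.83 - 0.73)
= 2.72 * 43.1
= 117.232
R = 8722.17 / 117.232
= 74.4009%


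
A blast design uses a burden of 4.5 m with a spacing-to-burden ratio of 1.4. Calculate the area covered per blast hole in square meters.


First, find the spacing:
Spacing = burden * ratio = 4.5 * 1.4
= 6.3 m
Then, calculate the area:
Area = burden * spacing = 4.5 * 6.3
= 28.35 m^2

28.35 m^2


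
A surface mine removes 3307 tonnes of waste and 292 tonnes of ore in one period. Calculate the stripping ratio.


Stripping ratio = waste tonnage / ore tonnage
= 3307 / 292
= 11.3253

11.3253


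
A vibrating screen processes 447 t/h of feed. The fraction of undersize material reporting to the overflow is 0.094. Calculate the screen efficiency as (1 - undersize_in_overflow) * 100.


Screen efficiency = (1 - fraction of undersize in overflow) * 100
= (1 - 0.094) * 100
= 0.906 * 100
= 90.6%

90.6%


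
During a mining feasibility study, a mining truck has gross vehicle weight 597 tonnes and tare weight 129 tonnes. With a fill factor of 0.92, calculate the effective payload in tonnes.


Maximum payload = gross - tare
= 597 - 129 = 468 tonnes
Effective payload = max payload * fill factor
= 468 * 0.92
= 430.56 tonnes

430.56 tonnes


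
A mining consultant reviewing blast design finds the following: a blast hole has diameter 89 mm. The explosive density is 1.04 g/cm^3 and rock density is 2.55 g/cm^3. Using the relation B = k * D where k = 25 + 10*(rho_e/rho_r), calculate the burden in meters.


2.588 m

First, compute k:
rho_e / rho_r = 1.04 / 2.55 = 0.4078431373
k = 25 + 10 * 0.4078431373 = 29.07843137
Then, compute burden:
B = k * D / 1000 = 29.07843137 * 89 / 1000
= 2587.980392 / 1000
= 2.588 m


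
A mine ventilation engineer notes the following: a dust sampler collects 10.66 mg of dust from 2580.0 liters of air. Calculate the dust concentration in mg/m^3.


4.1318 mg/m^3

Convert liters to m^3: 1 m^3 = 1000 L
Concentration = mass / volume * 1000
= 10.66 / 2580.0 * 1000
= 0.004131782946 * 1000
= 4.1318 mg/m^3


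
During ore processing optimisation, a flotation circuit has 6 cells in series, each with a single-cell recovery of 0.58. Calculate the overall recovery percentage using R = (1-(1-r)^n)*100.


Complement of single-cell recovery:
1 - r = 1 - 0.58 = 0.42
Raise to power n:
(1 - r)^6 = 0.42^6 = 0.005489031744
Overall recovery:
R = (1 - 0.005489031744) * 100
= 99.4511%

99.4511%


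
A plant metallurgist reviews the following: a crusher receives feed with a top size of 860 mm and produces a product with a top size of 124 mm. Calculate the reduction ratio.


6.9355

Reduction ratio = feed size / product size
= 860 / 124
= 6.9355


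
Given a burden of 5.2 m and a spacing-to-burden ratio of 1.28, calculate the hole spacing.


Spacing = burden * ratio
= 5.2 * 1.28
= 6.656 m

6.656 m


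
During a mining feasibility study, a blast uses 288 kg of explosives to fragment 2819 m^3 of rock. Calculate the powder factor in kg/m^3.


0.1022 kg/m^3

Powder factor = explosive mass / rock volume
= 288 / 2819
= 0.1022 kg/m^3


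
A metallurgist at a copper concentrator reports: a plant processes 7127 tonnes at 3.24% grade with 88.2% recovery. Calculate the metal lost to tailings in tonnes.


Total metal in feed:
= 7127 * 3.24 / 100 = 230.9148 tonnes
Metal recovered:
= 230.9148 * 88.2 / 100 = 203.6668536 tonnes
Metal lost to tailings:
= 230.9148 - 203.6668536
= 27.2479 tonnes

27.2479 tonnes


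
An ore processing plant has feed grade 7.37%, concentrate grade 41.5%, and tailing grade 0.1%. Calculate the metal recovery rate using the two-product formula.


98.8814%

Using the two-product formula:
R = 100 * c * (f - t) / (f * (c - t))
Numerator = 100 * 41.5 * (7.37 - 0.1)
= 100 * 41.5 * 7.27
= 30170.5
Denominator = 7.37 * (41.5 - 0.1)
= 7.37 * 41.4
= 305.118
R = 30170.5 / 305.118
= 98.8814%


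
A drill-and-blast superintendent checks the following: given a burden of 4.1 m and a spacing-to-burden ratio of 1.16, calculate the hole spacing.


Spacing = burden * ratio
= 4.1 * 1.16
= 4.756 m

4.756 m


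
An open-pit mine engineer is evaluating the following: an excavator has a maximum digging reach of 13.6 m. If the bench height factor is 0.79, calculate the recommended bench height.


10.744 m

Bench height = reach * factor
= 13.6 * 0.79
= 10.744 m


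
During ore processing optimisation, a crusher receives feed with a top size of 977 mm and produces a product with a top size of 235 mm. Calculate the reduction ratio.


Reduction ratio = feed size / product size
= 977 / 235
= 4.1574

4.1574


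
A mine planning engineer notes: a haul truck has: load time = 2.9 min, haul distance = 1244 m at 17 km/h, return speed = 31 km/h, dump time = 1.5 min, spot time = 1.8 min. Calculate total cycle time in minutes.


Convert haul speed to m/min: 17 * 1000/60 = 283.3333333 m/min
Haul time = 1244 / 283.3333333 = 4.390588235 min
Convert return speed to m/min: 31 * 1000/60 = 516.6666667 m/min
Return time = 1244 / 516.6666667 = 2.407741935 min
Total cycle time:
= 2.9 + 4.390588235 + 1.5 + 2.407741935 + 1.8
= 12.9983 min

12.9983 min


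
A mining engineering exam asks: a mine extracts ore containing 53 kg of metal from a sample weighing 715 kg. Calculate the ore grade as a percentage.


Ore grade = (metal mass / ore mass) * 100
= (53 / 715) * 100
= 0.07412587413 * 100
= 7.4126%

7.4126%


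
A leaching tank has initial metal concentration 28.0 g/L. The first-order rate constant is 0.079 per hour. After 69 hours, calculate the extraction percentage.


Compute the exponent:
-k * t = -0.079 * 69 = -5.451
Remaining concentration:
C = 28.0 * exp(-5.451)
= 28.0 * 0.004292010533
= 0.1201762949 g/L
Extracted = 28.0 - 0.1201762949 = 27.87982371 g/L
Extraction % = 27.87982371 / 28.0 * 100
= 99.5708%

99.5708%


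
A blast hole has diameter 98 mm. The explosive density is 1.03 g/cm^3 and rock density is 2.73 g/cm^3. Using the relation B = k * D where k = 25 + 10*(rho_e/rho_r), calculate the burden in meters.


First, compute k:
rho_e / rho_r = 1.03 / 2.73 = 0.3772893773
k = 25 + 10 * 0.3772893773 = 28.77289377
Then, compute burden:
B = k * D / 1000 = 28.77289377 * 98 / 1000
= 2819.74359 / 1000
= 2.8197 m

2.8197 m


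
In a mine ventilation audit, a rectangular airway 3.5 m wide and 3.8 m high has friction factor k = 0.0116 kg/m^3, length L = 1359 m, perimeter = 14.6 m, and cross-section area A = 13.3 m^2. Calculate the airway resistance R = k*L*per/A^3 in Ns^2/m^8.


0.0978 Ns^2/m^8

Compute the numerator:
k * L * per = 0.0116 * 1359 * 14.6
= 230.16024
Compute the denominator:
A^3 = 13.3^3 = 2352.637
Resistance:
R = 230.16024 / 2352.637
= 0.0978 Ns^2/m^8


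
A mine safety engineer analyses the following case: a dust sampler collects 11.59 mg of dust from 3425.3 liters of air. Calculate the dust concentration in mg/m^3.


3.3836 mg/m^3

Convert liters to m^3: 1 m^3 = 1000 L
Concentration = mass / volume * 1000
= 11.59 / 3425.3 * 1000
= 0.003383645228 * 1000
= 3.3836 mg/m^3


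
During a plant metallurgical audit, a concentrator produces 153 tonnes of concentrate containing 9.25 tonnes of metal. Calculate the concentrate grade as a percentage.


6.0458%

Grade = (metal in concentrate / concentrate mass) * 100
= (9.25 / 153) * 100
= 0.06045751634 * 100
= 6.0458%


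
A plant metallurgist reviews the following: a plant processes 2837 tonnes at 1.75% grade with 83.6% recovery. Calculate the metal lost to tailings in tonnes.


Total metal in feed:
= 2837 * 1.75 / 100 = 49.6475 tonnes
Metal recovered:
= 49.6475 * 83.6 / 100 = 41.50531 tonnes
Metal lost to tailings:
= 49.6475 - 41.50531
= 8.1422 tonnes

8.1422 tonnes


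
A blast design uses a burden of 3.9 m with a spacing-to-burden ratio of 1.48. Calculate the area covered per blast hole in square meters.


22.5108 m^2

First, find the spacing:
Spacing = burden * ratio = 3.9 * 1.48
= 5.772 m
Then, calculate the area:
Area = burden * spacing = 3.9 * 5.772
= 22.5108 m^2


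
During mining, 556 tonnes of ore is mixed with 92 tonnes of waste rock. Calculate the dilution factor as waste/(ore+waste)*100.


14.1975%

Total material = ore + waste
= 556 + 92 = 648 tonnes
Dilution = waste / total * 100
= 92 / 648 * 100
= 0.1419753086 * 100
= 14.1975%


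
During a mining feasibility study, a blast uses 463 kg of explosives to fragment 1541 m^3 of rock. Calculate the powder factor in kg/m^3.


Powder factor = explosive mass / rock volume
= 463 / 1541
= 0.3005 kg/m^3

0.3005 kg/m^3


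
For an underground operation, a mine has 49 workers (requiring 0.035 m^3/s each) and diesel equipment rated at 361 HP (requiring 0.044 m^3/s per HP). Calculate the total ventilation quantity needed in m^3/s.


Airflow for workers:
Q_people = 49 * 0.035 = 1.715 m^3/s
Airflow for diesel equipment:
Q_diesel = 361 * 0.044 = 15.884 m^3/s
Total ventilation:
Q_total = 1.715 + 15.884
= 17.599 m^3/s

17.599 m^3/s


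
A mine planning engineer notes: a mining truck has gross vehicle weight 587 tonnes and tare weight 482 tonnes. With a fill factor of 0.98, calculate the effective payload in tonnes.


Maximum payload = gross - tare
= 587 - 482 = 105 tonnes
Effective payload = max payload * fill factor
= 105 * 0.98
= 102.9 tonnes

102.9 tonnes


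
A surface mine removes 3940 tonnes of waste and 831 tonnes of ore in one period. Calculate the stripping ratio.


Stripping ratio = waste tonnage / ore tonnage
= 3940 / 831
= 4.7413

4.7413


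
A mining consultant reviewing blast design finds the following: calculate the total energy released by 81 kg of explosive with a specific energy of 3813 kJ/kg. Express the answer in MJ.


308.853 MJ

Energy = mass * specific_energy / 1000
= 81 * 3813 / 1000
= 308853 / 1000
= 308.853 MJ


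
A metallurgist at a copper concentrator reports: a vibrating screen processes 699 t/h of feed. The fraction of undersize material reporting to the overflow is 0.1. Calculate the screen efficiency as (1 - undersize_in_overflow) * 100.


Screen efficiency = (1 - fraction of undersize in overflow) * 100
= (1 - 0.1) * 100
= 0.9 * 100
= 90.0%

90.0%


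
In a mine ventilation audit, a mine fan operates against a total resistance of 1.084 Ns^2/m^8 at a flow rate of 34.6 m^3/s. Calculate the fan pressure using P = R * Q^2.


Compute Q^2:
Q^2 = 34.6^2 = 1197.16
Compute pressure:
P = R * Q^2 = 1.084 * 1197.16
= 1297.7214 Pa

1297.7214 Pa


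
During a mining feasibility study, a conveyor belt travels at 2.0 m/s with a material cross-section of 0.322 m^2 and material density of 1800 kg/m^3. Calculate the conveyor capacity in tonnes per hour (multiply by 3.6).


4173.12 t/h

Volumetric flow = speed * area
= 2.0 * 0.322 = 0.644 m^3/s
Mass flow = volumetric * density
= 0.644 * 1800 = 1159.2 kg/s
Convert to t/h: multiply by 3.6
Capacity = 1159.2 * 3.6
= 4173.12 t/h


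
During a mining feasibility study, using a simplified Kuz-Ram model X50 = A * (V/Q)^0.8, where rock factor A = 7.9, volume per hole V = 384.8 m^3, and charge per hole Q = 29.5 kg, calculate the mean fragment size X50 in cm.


61.6535 cm

Compute V/Q:
V/Q = 384.8 / 29.5 = 13.0440678
Raise to the power 0.8:
(V/Q)^0.8 = 13.0440678^0.8 = 7.804236789
Multiply by A:
X50 = 7.9 * 7.804236789
= 61.6535 cm


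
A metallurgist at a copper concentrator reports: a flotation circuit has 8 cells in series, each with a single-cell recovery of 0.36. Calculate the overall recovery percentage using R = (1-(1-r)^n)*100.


97.1853%

Complement of single-cell recovery:
1 - r = 1 - 0.36 = 0.64
Raise to power n:
(1 - r)^8 = 0.64^8 = 0.02814749767
Overall recovery:
R = (1 - 0.02814749767) * 100
= 97.1853%


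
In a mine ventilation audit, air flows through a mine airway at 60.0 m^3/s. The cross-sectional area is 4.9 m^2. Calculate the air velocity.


Velocity = flow rate / cross-sectional area
= 60.0 / 4.9
= 12.2449 m/s

12.2449 m/s


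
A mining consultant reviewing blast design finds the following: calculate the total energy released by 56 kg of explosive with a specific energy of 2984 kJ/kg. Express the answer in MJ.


167.104 MJ

Energy = mass * specific_energy / 1000
= 56 * 2984 / 1000
= 167104 / 1000
= 167.104 MJ


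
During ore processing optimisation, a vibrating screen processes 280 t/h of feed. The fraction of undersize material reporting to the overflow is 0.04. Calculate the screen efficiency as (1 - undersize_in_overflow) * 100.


Screen efficiency = (1 - fraction of undersize in overflow) * 100
= (1 - 0.04) * 100
= 0.96 * 100
= 96.0%

96.0%


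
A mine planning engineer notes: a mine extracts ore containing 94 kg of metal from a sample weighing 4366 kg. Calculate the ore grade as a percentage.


Ore grade = (metal mass / ore mass) * 100
= (94 / 4366) * 100
= 0.02153000458 * 100
= 2.153%

2.153%


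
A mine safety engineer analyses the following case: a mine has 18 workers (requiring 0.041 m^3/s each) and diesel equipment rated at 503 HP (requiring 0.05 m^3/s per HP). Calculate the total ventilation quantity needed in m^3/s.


25.888 m^3/s

Airflow for workers:
Q_people = 18 * 0.041 = 0.738 m^3/s
Airflow for diesel equipment:
Q_diesel = 503 * 0.05 = 25.15 m^3/s
Total ventilation:
Q_total = 0.738 + 25.15
= 25.888 m^3/s


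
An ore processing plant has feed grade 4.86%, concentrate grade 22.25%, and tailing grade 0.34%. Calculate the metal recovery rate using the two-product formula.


Using the two-product formula:
R = 100 * c * (f - t) / (f * (c - t))
Numerator = 100 * 22.25 * (4.86 - 0.34)
= 100 * 22.25 * 4.52
= 10057.0
Denominator = 4.86 * (22.25 - 0.34)
= 4.86 * 21.91
= 106.4826
R = 10057.0 / 106.4826
= 94.4474%

94.4474%


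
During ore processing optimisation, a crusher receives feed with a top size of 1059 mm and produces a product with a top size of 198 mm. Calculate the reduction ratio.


5.3485

Reduction ratio = feed size / product size
= 1059 / 198
= 5.3485


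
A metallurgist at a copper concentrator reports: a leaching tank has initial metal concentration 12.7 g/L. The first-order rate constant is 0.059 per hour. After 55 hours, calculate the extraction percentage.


96.1031%

Compute the exponent:
-k * t = -0.059 * 55 = -3.245
Remaining concentration:
C = 12.7 * exp(-3.245)
= 12.7 * 0.03896856436
= 0.4949007673 g/L
Extracted = 12.7 - 0.4949007673 = 12.20509923 g/L
Extraction % = 12.20509923 / 12.7 * 100
= 96.1031%


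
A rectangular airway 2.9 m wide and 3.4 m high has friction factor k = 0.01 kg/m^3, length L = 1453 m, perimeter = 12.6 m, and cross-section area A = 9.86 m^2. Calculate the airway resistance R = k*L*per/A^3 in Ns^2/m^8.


0.191 Ns^2/m^8

Compute the numerator:
k * L * per = 0.01 * 1453 * 12.6
= 183.078
Compute the denominator:
A^3 = 9.86^3 = 958.585256
Resistance:
R = 183.078 / 958.585256
= 0.191 Ns^2/m^8


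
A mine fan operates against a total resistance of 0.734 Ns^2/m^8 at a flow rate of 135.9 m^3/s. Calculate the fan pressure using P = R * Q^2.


Compute Q^2:
Q^2 = 135.9^2 = 18468.81
Compute pressure:
P = R * Q^2 = 0.734 * 18468.81
= 13556.1065 Pa

13556.1065 Pa


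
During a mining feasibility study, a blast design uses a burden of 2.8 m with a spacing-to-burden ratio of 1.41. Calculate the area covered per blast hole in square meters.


11.0544 m^2

First, find the spacing:
Spacing = burden * ratio = 2.8 * 1.41
= 3.948 m
Then, calculate the area:
Area = burden * spacing = 2.8 * 3.948
= 11.0544 m^2


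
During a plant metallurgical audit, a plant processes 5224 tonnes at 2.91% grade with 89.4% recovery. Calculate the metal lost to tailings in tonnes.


Total metal in feed:
= 5224 * 2.91 / 100 = 152.0184 tonnes
Metal recovered:
= 152.0184 * 89.4 / 100 = 135.9044496 tonnes
Metal lost to tailings:
= 152.0184 - 135.9044496
= 16.114 tonnes

16.114 tonnes


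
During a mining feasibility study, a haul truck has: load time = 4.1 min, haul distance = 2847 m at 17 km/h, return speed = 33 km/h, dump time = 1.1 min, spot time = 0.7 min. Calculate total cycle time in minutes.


Convert haul speed to m/min: 17 * 1000/60 = 283.3333333 m/min
Haul time = 2847 / 283.3333333 = 10.04823529 min
Convert return speed to m/min: 33 * 1000/60 = 550 m/min
Return time = 2847 / 550 = 5.176363636 min
Total cycle time:
= 4.1 + 10.04823529 + 1.1 + 5.176363636 + 0.7
= 21.1246 min

21.1246 min


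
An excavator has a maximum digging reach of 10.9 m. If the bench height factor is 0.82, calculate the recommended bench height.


Bench height = reach * factor
= 10.9 * 0.82
= 8.938 m

8.938 m


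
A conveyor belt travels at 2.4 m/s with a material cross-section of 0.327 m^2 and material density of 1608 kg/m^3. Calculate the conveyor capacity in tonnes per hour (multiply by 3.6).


Volumetric flow = speed * area
= 2.4 * 0.327 = 0.7848 m^3/s
Mass flow = volumetric * density
= 0.7848 * 1608 = 1261.9584 kg/s
Convert to t/h: multiply by 3.6
Capacity = 1261.9584 * 3.6
= 4543.0502 t/h

4543.0502 t/h


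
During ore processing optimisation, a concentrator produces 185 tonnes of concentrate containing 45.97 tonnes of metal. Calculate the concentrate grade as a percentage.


24.8486%

Grade = (metal in concentrate / concentrate mass) * 100
= (45.97 / 185) * 100
= 0.2484864865 * 100
= 24.8486%


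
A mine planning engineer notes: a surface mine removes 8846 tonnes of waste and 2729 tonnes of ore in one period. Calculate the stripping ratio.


Stripping ratio = waste tonnage / ore tonnage
= 8846 / 2729
= 3.2415

3.2415


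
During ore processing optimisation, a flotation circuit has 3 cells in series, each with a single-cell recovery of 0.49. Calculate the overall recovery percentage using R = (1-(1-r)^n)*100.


Complement of single-cell recovery:
1 - r = 1 - 0.49 = 0.51
Raise to power n:
(1 - r)^3 = 0.51^3 = 0.132651
Overall recovery:
R = (1 - 0.132651) * 100
= 86.7349%

86.7349%


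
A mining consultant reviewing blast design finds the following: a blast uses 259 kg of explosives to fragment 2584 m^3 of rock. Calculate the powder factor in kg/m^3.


0.1002 kg/m^3

Powder factor = explosive mass / rock volume
= 259 / 2584
= 0.1002 kg/m^3


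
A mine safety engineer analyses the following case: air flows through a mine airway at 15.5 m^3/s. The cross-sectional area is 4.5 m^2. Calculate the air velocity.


Velocity = flow rate / cross-sectional area
= 15.5 / 4.5
= 3.4444 m/s

3.4444 m/s


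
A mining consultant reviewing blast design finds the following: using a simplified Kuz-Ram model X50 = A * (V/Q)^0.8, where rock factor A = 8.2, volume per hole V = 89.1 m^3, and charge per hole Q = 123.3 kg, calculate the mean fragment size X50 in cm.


6.3233 cm

Compute V/Q:
V/Q = 89.1 / 123.3 = 0.7226277372
Raise to the power 0.8:
(V/Q)^0.8 = 0.7226277372^0.8 = 0.7711372848
Multiply by A:
X50 = 8.2 * 0.7711372848
= 6.3233 cm


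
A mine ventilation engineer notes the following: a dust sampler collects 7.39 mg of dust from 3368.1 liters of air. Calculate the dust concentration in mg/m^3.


Convert liters to m^3: 1 m^3 = 1000 L
Concentration = mass / volume * 1000
= 7.39 / 3368.1 * 1000
= 0.002194115377 * 1000
= 2.1941 mg/m^3

2.1941 mg/m^3


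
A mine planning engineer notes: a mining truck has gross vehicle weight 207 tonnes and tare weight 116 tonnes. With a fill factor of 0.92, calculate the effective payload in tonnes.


Maximum payload = gross - tare
= 207 - 116 = 91 tonnes
Effective payload = max payload * fill factor
= 91 * 0.92
= 83.72 tonnes

83.72 tonnes


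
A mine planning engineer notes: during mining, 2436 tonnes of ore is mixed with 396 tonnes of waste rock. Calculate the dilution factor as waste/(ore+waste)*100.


Total material = ore + waste
= 2436 + 396 = 2832 tonnes
Dilution = waste / total * 100
= 396 / 2832 * 100
= 0.1398305085 * 100
= 13.9831%

13.9831%


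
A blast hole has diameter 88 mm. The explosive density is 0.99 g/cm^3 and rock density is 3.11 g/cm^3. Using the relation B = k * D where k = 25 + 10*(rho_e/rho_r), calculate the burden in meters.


2.4801 m

First, compute k:
rho_e / rho_r = 0.99 / 3.11 = 0.3183279743
k = 25 + 10 * 0.3183279743 = 28.18327974
Then, compute burden:
B = k * D / 1000 = 28.18327974 * 88 / 1000
= 2480.128617 / 1000
= 2.4801 m


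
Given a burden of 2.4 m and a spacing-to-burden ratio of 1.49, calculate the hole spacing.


3.576 m

Spacing = burden * ratio
= 2.4 * 1.49
= 3.576 m


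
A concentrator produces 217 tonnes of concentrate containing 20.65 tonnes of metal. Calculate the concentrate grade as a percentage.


9.5161%

Grade = (metal in concentrate / concentrate mass) * 100
= (20.65 / 217) * 100
= 0.09516129032 * 100
= 9.5161%


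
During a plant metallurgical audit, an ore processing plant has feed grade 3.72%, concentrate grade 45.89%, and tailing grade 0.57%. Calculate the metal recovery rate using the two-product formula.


Using the two-product formula:
R = 100 * c * (f - t) / (f * (c - t))
Numerator = 100 * 45.89 * (3.72 - 0.57)
= 100 * 45.89 * 3.15
= 14455.35
Denominator = 3.72 * (45.89 - 0.57)
= 3.72 * 45.32
= 168.5904
R = 14455.35 / 168.5904
= 85.7424%

85.7424%


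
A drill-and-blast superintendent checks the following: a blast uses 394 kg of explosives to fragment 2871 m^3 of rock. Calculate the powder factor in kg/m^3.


0.1372 kg/m^3

Powder factor = explosive mass / rock volume
= 394 / 2871
= 0.1372 kg/m^3


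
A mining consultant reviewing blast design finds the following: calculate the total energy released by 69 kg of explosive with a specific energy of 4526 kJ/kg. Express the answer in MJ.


312.294 MJ

Energy = mass * specific_energy / 1000
= 69 * 4526 / 1000
= 312294 / 1000
= 312.294 MJ


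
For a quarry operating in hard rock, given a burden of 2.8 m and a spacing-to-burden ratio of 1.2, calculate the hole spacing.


Spacing = burden * ratio
= 2.8 * 1.2
= 3.36 m

3.36 m


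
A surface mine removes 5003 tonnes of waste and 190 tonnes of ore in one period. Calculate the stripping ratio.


Stripping ratio = waste tonnage / ore tonnage
= 5003 / 190
= 26.3316

26.3316


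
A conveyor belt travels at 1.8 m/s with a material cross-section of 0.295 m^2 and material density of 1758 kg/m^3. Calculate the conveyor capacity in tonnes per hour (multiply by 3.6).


Volumetric flow = speed * area
= 1.8 * 0.295 = 0.531 m^3/s
Mass flow = volumetric * density
= 0.531 * 1758 = 933.498 kg/s
Convert to t/h: multiply by 3.6
Capacity = 933.498 * 3.6
= 3360.5928 t/h

3360.5928 t/h


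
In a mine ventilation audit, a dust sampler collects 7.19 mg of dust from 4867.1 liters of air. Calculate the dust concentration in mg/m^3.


Convert liters to m^3: 1 m^3 = 1000 L
Concentration = mass / volume * 1000
= 7.19 / 4867.1 * 1000
= 0.001477265723 * 1000
= 1.4773 mg/m^3

1.4773 mg/m^3


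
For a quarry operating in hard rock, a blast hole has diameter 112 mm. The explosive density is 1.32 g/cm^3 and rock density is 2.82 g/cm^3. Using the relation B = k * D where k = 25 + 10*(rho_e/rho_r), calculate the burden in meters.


3.3243 m

First, compute k:
rho_e / rho_r = 1.32 / 2.82 = 0.4680851064
k = 25 + 10 * 0.4680851064 = 29.68085106
Then, compute burden:
B = k * D / 1000 = 29.68085106 * 112 / 1000
= 3324.255319 / 1000
= 3.3243 m


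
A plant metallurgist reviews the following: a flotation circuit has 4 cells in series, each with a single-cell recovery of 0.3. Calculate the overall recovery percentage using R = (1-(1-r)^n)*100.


Complement of single-cell recovery:
1 - r = 1 - 0.3 = 0.7
Raise to power n:
(1 - r)^4 = 0.7^4 = 0.2401
Overall recovery:
R = (1 - 0.2401) * 100
= 75.99%

75.99%


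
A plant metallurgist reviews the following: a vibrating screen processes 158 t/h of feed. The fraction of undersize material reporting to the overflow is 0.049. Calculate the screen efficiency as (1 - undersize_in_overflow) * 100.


95.1%

Screen efficiency = (1 - fraction of undersize in overflow) * 100
= (1 - 0.049) * 100
= 0.951 * 100
= 95.1%
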